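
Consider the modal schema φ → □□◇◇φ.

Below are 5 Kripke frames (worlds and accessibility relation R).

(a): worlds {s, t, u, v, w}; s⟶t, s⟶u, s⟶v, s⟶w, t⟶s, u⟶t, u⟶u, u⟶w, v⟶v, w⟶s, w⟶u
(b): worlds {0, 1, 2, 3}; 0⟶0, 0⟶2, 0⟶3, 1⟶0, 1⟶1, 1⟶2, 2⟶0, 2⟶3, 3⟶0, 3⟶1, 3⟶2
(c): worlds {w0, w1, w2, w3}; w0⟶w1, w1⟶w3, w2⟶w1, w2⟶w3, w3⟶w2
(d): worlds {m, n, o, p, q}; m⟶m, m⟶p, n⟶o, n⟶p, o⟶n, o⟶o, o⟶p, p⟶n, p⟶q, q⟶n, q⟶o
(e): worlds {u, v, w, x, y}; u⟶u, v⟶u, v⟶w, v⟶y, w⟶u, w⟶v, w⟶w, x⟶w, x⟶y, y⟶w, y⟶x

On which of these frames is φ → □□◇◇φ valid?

(b)

This is the axiom for a generalized confluence (Geach) condition; its first-order frame correspondent is ∀x ∀z (xR²z → ∃w (x = w ∧ zR²w)).
(a): fails — sR²t but no w* with s=w* and tR²w*.
(b): satisfies the condition.
(c): fails — w0R²w3 but no w with w0=w and w3R²w.
(d): fails — mR²n but no w with m=w and nR²w.
(e): fails — vR²u but no t with v=t and uR²t.
Valid on: (b).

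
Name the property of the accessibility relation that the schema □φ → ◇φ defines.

seriality: ∀x ∃y Rxy

Suppose □φ→◇φ is valid. At any x set V(φ)=W. Then □φ at x, so ◇φ at x, so x has a successor.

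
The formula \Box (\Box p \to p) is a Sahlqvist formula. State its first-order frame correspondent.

Shift-reflexivity

This is the T□ axiom.
It corresponds to shift-reflexivity: \forall x \forall y (Rxy \to Ryy).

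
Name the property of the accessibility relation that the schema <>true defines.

seriality

◇⊤ holds at w iff w has a successor, so frame-validity of ◇⊤ is exactly seriality. Equivalently via □q → ◇q:
Suppose □q→◇q is valid. At any x set V(q)=W. Then □q at x, so ◇q at x, so x has a successor.
Conversely, any frame satisfying forall x exists y Rxy validates the schema.
So the correspondent is seriality.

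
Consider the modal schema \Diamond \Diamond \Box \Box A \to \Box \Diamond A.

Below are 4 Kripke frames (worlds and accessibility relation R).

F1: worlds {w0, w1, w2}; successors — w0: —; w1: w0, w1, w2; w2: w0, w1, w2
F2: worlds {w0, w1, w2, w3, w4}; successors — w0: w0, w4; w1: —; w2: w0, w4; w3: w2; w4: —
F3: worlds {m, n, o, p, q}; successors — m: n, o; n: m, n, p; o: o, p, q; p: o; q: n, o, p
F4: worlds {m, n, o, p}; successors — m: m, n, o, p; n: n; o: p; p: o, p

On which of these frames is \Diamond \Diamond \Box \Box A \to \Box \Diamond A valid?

F3

This is the axiom for a generalized confluence (Geach) condition; its first-order frame correspondent is \forall x \forall y \forall z ((x R^2 y \wedge xRz) \to \exists w (y R^2 w \wedge zRw)).
F1: fails — w1R²w0, w1Rw0 but no w with w0R²w and w0Rw.
F2: fails — w0R²w0, w0Rw4 but no w with w0R²w and w4Rw.
F3: satisfies the condition.
F4: fails — mR²n, mRo but no w with nR²w and oRw.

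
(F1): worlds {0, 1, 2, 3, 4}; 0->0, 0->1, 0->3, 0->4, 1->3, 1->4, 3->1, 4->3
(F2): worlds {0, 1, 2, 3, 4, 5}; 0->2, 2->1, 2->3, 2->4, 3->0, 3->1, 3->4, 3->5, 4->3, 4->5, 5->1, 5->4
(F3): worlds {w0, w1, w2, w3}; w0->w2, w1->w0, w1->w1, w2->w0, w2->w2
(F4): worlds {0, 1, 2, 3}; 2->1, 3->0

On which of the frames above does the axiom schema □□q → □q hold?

The schema corresponds to density: ∀x ∀y (Rxy → ∃z (Rxz ∧ Rzy)).
(F1): fails — R31 but no z with R3z and Rz1.
(F2): fails — R51 but no z with R5z and Rz1.
(F3): condition met.
(F4): fails — R21 but no z with R2z and Rz1.
Valid on: (F3).

(F3)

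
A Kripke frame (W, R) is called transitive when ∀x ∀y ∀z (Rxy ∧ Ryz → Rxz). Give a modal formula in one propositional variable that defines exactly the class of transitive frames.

The condition is transitivity. The 4 schema □q → □□q defines it.
Suppose □q→□□q is valid. Take Rxy, Ryz and set V(q)={w : Rxw}. Then □q at x, so □□q at x, so □q at y, so q at z, i.e. Rxz.

□q → □□q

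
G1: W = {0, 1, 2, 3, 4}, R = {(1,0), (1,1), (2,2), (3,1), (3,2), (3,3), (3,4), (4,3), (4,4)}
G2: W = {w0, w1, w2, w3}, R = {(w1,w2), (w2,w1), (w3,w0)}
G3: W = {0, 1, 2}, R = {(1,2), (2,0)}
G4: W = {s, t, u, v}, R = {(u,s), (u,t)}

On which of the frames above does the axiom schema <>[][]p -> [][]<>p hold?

G2, G4

Frame correspondent (Sahlqvist): forall x forall y forall z ((xRy & x R^2 z) -> exists w (y R^2 w & zRw)) — i.e. a generalized confluence (Geach) condition.
G1: fails — 1R0, 1R²0 but no w with 0R²w and 0Rw.
G2: condition met.
G3: fails — 1R2, 1R²0 but no w with 2R²w and 0Rw.
G4: condition met.
Valid on: G2, G4.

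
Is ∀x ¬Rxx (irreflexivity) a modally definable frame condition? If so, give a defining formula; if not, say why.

Modal frame validity is preserved under surjective bounded morphisms.
The 2-cycle (worlds a,b with a→b→a) is irreflexive, and the map sending every world to a single reflexive point • is a surjective bounded morphism (forth: every edge maps to (•,•); back: every world has a successor). So any modal formula valid on the 2-cycle is also valid on the reflexive point, which is not irreflexive.
So the class is not modally definable.

Not definable by any modal formula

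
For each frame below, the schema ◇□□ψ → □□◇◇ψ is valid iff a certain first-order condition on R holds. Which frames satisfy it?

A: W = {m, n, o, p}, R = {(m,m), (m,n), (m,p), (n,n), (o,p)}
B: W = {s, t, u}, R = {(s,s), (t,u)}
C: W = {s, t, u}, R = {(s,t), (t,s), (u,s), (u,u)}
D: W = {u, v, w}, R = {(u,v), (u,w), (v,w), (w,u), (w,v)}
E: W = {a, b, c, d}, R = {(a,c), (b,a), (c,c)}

Frame correspondent (Sahlqvist): ∀x ∀y ∀z ((xRy ∧ xR²z) → ∃w (yR²w ∧ zR²w)) — i.e. a generalized confluence (Geach) condition.
A: fails — mRm, mR²p but no w with mR²w and pR²w.
B: holds.
C: fails — sRt, sR²s but no w with tR²w and sR²w.
D: holds.
E: holds.

B, D, E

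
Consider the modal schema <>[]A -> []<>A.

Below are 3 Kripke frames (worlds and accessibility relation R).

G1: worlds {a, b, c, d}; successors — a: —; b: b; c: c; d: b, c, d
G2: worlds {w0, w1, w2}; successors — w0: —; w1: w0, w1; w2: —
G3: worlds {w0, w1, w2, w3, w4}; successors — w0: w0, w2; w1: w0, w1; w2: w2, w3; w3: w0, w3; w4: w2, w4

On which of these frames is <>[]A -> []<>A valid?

G3

Frame correspondent (Sahlqvist): forall x forall y forall z (Rxy & Rxz -> exists w (Ryw & Rzw)) — i.e. convergence.
G1: fails — Rdc and Rdb but c and b have no common successor.
G2: fails — Rw1w1 and Rw1w0 but w1 and w0 have no common successor.
G3: ✓.
Valid on: G3.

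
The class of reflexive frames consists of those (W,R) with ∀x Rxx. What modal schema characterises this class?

□p → p

The condition is reflexivity. The T schema □p → p defines it.
Suppose □p→p is valid. At any x set V(p)={w : Rxw}. Then □p holds at x, so p holds at x, i.e. Rxx.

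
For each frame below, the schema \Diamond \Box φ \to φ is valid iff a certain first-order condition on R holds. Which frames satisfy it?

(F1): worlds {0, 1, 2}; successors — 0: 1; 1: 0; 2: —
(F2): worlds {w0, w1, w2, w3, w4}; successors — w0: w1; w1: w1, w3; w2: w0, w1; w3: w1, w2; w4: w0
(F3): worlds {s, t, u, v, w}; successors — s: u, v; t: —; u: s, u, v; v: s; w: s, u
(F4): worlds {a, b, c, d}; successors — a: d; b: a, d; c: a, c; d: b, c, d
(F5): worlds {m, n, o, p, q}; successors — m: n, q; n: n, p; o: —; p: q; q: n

(F1)

This is the axiom for symmetry; its first-order frame correspondent is \forall x \forall y (Rxy \to Ryx).
(F1): holds.
(F2): fails — Rw3w2 but not Rw2w3.
(F3): fails — Ruv but not Rvu.
(F4): fails — Rdc but not Rcd.
(F5): fails — Rqn but not Rnq.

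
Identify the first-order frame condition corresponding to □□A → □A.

Suppose □□A→□A is valid. Take Rxy and set V(A)={w : xR²w}. Then □□A at x, so □A at x, so A at y, i.e. ∃z(Rxz∧Rzy).
Conversely, any frame satisfying ∀x ∀y (Rxy → ∃z (Rxz ∧ Rzy)) validates the schema.
Frame condition: ∀x ∀y (Rxy → ∃z (Rxz ∧ Rzy)).

density: ∀x ∀y (Rxy → ∃z (Rxz ∧ Rzy))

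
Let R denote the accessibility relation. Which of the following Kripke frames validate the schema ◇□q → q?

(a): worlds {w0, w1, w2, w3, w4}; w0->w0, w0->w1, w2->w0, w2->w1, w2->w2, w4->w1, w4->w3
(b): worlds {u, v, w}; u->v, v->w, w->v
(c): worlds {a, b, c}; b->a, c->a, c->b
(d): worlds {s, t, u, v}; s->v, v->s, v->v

This is the axiom for symmetry; its first-order frame correspondent is ∀x ∀y (Rxy → Ryx).
(a): fails — Rw4w1 but not Rw1w4.
(b): fails — Ruv but not Rvu.
(c): fails — Rca but not Rac.
(d): satisfies the condition.

(d)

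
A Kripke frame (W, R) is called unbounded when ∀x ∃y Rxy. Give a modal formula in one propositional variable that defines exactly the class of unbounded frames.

□q → ◇q

A defining formula is □q → ◇q (the D axiom).
Suppose □q→◇q is valid. At any x set V(q)=W. Then □q at x, so ◇q at x, so x has a successor.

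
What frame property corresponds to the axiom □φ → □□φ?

Suppose □φ→□□φ is valid. Take Rxy, Ryz and set V(φ)={w : Rxw}. Then □φ at x, so □□φ at x, so □φ at y, so φ at z, i.e. Rxz.

transitivity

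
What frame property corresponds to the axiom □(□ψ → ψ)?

shift-reflexivity: ∀x ∀y (Rxy → Ryy)

Suppose □(□ψ→ψ) is valid. Take Rxy and set V(ψ)={w : Ryw}. Then at y, □ψ holds; since □(□ψ→ψ) at x, □ψ→ψ at y, so ψ at y, i.e. Ryy.
The converse is a direct semantic check.
Frame condition: ∀x ∀y (Rxy → Ryy).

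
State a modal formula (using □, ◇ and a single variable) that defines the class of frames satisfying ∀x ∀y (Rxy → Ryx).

p → □◇p

This is symmetry; the standard corresponding axiom is B: p → □◇p.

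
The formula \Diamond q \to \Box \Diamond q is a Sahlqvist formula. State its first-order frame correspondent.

Suppose ◇q→□◇q is valid. Take Rxy, Rxz and set V(q)={y}. Then ◇q at x, so □◇q at x, so ◇q at z, so some w with Rzw has q; w=y, i.e. Rzy. By symmetry of the argument, Ryz.

the Euclidean property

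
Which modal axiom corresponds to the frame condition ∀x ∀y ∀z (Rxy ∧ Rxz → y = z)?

The condition is partial functionality. The CD schema ◇r → □r defines it.

◇r → □r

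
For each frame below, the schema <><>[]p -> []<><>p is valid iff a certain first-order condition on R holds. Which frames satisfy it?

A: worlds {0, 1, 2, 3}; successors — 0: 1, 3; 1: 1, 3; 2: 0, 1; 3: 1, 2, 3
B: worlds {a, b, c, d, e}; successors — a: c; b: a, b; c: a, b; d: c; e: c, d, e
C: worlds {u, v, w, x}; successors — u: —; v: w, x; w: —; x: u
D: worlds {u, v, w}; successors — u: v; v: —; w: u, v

A

The schema corresponds to a generalized confluence (Geach) condition: forall x forall y forall z ((x R^2 y & xRz) -> exists w (yRw & z R^2 w)).
A: ✓.
B: fails — bR²a, bRa but no w with aRw and aR²w.
C: fails — vR²u, vRw but no t with uRt and wR²t.
D: fails — wR²v, wRu but no t with vRt and uR²t.
Valid on: A.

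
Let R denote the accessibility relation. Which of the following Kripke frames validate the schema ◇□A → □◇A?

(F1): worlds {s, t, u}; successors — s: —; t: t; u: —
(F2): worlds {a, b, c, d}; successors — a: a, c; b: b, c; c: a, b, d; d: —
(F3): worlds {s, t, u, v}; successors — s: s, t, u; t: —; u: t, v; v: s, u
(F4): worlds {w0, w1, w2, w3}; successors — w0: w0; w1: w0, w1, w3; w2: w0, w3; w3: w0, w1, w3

Frame correspondent (Sahlqvist): ∀x ∀y ∀z (Rxy ∧ Rxz → ∃w (Ryw ∧ Rzw)) — i.e. convergence.
(F1): condition met.
(F2): fails — Rcd and Rcd but d and d have no common successor.
(F3): fails — Rsu and Rst but u and t have no common successor.
(F4): condition met.
Valid on: (F1), (F4).

(F1), (F4)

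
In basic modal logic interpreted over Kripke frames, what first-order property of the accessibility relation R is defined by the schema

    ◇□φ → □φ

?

This is frame-equivalent to ◇φ → □◇φ (substitute ¬φ for φ and contrapose).
Suppose ◇φ→□◇φ is valid. Take Rxy, Rxz and set V(φ)={y}. Then ◇φ at x, so □◇φ at x, so ◇φ at z, so some w with Rzw has φ; w=y, i.e. Rzy. By symmetry of the argument, Ryz.
Conversely, on a frame with the Euclidean property the schema holds at every world under every valuation.
So the correspondent is the Euclidean property.

The Euclidean property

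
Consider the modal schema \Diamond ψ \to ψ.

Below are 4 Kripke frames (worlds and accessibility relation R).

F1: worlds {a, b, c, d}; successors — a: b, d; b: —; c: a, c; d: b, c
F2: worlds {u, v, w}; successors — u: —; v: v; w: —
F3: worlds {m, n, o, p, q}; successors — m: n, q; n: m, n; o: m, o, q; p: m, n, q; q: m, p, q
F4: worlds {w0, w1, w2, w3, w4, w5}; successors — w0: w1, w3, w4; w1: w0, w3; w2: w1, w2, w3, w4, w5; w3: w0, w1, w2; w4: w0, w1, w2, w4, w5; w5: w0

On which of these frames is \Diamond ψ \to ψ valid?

F2

The schema corresponds to a generalized confluence (Geach) condition: \forall x \forall y (xRy \to \exists w (y = w \wedge x = w)).
F1: fails — aRb but b ≠ a.
F2: condition met.
F3: fails — mRn but n ≠ m.
F4: fails — w0Rw1 but w1 ≠ w0.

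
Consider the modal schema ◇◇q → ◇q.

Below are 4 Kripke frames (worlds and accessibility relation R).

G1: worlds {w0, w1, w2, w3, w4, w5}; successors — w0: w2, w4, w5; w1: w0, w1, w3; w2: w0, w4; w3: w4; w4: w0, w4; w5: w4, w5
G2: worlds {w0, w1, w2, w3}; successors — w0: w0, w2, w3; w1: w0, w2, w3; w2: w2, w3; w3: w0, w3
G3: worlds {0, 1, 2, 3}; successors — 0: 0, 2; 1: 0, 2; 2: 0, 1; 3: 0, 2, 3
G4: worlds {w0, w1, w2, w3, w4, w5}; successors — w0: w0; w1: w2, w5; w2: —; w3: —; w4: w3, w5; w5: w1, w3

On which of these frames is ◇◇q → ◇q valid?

none

The schema corresponds to a generalized confluence (Geach) condition: ∀x ∀y (xR²y → ∃w (y = w ∧ xRw)).
G1: fails — w0R²w0 but no w with w0=w and w0Rw.
G2: fails — w2R²w0 but no w with w0=w and w2Rw.
G3: fails — 0R²1 but no w with 1=w and 0Rw.
G4: fails — w1R²w1 but no w with w1=w and w1Rw.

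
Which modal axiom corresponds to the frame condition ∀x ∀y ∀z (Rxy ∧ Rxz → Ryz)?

◇p → □◇p

This is the Euclidean property; the standard corresponding axiom is 5: ◇p → □◇p.
Suppose ◇p→□◇p is valid. Take Rxy, Rxz and set V(p)={y}. Then ◇p at x, so □◇p at x, so ◇p at z, so some w with Rzw has p; w=y, i.e. Rzy. By symmetry of the argument, Ryz.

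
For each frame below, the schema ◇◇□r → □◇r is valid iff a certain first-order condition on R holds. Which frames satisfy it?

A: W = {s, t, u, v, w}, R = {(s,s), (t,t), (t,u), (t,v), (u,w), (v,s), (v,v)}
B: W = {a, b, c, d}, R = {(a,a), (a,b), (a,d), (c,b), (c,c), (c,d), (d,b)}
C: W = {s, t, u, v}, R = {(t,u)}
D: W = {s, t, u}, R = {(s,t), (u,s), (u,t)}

Frame correspondent (Sahlqvist): ∀x ∀y ∀z ((xR²y ∧ xRz) → ∃w (yRw ∧ zRw)) — i.e. a generalized confluence (Geach) condition.
A: fails — tR²s, tRt but no w* with sRw* and tRw*.
B: fails — aR²a, aRb but no w with aRw and bRw.
C: condition met.
D: fails — uR²t, uRs but no w with tRw and sRw.
Valid on: C.

C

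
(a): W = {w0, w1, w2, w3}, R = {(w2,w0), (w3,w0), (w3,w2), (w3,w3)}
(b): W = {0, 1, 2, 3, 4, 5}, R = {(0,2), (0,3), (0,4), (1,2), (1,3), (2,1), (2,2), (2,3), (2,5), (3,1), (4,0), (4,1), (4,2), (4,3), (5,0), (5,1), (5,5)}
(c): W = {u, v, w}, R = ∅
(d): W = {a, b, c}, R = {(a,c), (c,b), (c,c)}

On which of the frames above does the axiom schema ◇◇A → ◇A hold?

Frame correspondent (Sahlqvist): ∀x ∀y ∀z (Rxy ∧ Ryz → Rxz) — i.e. transitivity.
(a): holds.
(b): fails — R02 and R25 but not R05.
(c): holds.
(d): fails — Rac and Rcb but not Rab.
Valid on: (a), (c).

(a), (c)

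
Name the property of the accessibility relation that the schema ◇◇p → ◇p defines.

transitivity: ∀x ∀y ∀z (Rxy ∧ Ryz → Rxz)

Equivalently (dual form): □p → □□p.
Suppose □p→□□p is valid. Take Rxy, Ryz and set V(p)={w : Rxw}. Then □p at x, so □□p at x, so □p at y, so p at z, i.e. Rxz.
The converse is a direct semantic check.
Frame condition: ∀x ∀y ∀z (Rxy ∧ Ryz → Rxz).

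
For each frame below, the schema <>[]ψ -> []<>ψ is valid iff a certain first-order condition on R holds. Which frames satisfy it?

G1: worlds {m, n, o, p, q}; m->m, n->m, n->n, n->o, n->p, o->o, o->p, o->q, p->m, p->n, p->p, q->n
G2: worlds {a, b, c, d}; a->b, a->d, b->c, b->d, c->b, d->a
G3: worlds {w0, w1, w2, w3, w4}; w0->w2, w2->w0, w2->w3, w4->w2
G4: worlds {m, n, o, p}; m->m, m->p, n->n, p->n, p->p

The schema corresponds to convergence: forall x forall y forall z (Rxy & Rxz -> exists w (Ryw & Rzw)).
G1: fails — Rno and Rnm but o and m have no common successor.
G2: fails — Rab and Rad but b and d have no common successor.
G3: fails — Rw2w0 and Rw2w3 but w0 and w3 have no common successor.
G4: satisfies the condition.
Valid on: G4.

G4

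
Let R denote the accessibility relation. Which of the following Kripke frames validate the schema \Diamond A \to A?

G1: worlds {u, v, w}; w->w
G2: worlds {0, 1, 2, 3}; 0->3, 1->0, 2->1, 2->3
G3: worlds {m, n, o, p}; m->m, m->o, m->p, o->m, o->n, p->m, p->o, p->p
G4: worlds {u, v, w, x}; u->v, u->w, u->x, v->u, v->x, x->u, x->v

G1

Frame correspondent (Sahlqvist): \forall x \forall y (xRy \to \exists w (y = w \wedge x = w)) — i.e. a generalized confluence (Geach) condition.
G1: satisfies the condition.
G2: fails — 0R3 but 3 ≠ 0.
G3: fails — mRo but o ≠ m.
G4: fails — uRv but v ≠ u.
Valid on: G1.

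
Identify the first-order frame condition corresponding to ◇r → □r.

Suppose ◇r→□r is valid. Take Rxy, Rxz and set V(r)={y}. Then ◇r at x, so □r at x, so r at z, i.e. z=y.
The converse is a direct semantic check.
So the correspondent is partial functionality.

partial functionality: ∀x ∀y ∀z (Rxy ∧ Rxz → y = z)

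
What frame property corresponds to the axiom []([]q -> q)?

This is the T□ axiom.
Its frame correspondent is shift-reflexivity — forall x forall y (Rxy -> Ryy).

shift-reflexivity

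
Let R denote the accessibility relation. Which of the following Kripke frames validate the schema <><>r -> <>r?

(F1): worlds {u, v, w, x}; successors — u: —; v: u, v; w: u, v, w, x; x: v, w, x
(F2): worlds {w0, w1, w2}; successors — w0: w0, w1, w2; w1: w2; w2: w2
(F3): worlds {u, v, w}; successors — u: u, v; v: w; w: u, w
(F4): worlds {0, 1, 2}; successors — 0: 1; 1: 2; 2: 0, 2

(F2)

Frame correspondent (Sahlqvist): forall x forall y forall z (Rxy & Ryz -> Rxz) — i.e. transitivity.
(F1): fails — Rxw and Rwu but not Rxu.
(F2): condition met.
(F3): fails — Ruv and Rvw but not Ruw.
(F4): fails — R12 and R20 but not R10.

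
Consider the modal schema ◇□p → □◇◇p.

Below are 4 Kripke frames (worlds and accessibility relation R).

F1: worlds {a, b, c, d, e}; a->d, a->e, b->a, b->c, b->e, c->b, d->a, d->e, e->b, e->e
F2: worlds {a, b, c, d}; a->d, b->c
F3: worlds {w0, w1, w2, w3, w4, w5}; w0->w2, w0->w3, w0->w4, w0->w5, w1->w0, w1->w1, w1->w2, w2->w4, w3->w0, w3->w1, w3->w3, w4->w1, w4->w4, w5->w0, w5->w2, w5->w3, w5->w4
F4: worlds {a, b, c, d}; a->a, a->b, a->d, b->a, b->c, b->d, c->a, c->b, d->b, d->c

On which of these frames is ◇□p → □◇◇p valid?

F3, F4

Frame correspondent (Sahlqvist): ∀x ∀y ∀z ((xRy ∧ xRz) → ∃w (yRw ∧ zR²w)) — i.e. a generalized confluence (Geach) condition.
F1: fails — bRc, bRc but no w with cRw and cR²w.
F2: fails — aRd, aRd but no w with dRw and dR²w.
F3: ✓.
F4: ✓.
Valid on: F3, F4.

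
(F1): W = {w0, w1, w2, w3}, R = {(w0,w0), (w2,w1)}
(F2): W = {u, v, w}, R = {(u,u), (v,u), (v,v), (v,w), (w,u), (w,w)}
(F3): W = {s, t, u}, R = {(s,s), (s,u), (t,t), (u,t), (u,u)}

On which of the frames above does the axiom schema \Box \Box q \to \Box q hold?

(F2), (F3)

This is the axiom for density; its first-order frame correspondent is \forall x \forall y (Rxy \to \exists z (Rxz \wedge Rzy)).
(F1): fails — Rw2w1 but no z with Rw2z and Rzw1.
(F2): ✓.
(F3): ✓.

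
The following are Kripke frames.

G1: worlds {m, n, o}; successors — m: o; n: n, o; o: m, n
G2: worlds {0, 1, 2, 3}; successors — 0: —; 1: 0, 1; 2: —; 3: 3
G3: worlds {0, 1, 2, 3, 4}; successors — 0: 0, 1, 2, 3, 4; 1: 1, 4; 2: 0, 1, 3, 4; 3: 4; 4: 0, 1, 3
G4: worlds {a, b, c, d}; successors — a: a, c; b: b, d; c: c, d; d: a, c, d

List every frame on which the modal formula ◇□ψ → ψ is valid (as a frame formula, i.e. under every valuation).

Frame correspondent (Sahlqvist): ∀x ∀y (Rxy → Ryx) — i.e. symmetry.
G1: condition met.
G2: fails — R10 but not R01.
G3: fails — R01 but not R10.
G4: fails — Rac but not Rca.

G1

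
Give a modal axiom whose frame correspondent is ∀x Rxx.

A defining formula is □ψ → ψ (the T axiom).
Suppose □ψ→ψ is valid. At any x set V(ψ)={w : Rxw}. Then □ψ holds at x, so ψ holds at x, i.e. Rxx.

□ψ → ψ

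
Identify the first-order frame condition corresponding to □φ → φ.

reflexivity

Suppose □φ→φ is valid. At any x set V(φ)={w : Rxw}. Then □φ holds at x, so φ holds at x, i.e. Rxx.
The converse is a direct semantic check.
So the correspondent is reflexivity.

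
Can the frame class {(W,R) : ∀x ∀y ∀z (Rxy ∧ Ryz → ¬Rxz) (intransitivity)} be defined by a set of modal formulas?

Any modally definable frame class is closed under surjective bounded morphisms.
The 3-cycle (worlds w0,w1,w2 with w0→w1→w2→w0) is intransitive. Mapping every world to a single reflexive point • is a surjective bounded morphism; the reflexive point is not intransitive (R••∧R•• but R••).
Hence intransitivity is not modally definable.

No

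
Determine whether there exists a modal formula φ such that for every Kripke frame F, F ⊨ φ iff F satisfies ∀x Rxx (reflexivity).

Yes: it is reflexivity, defined by the T schema □q → q.
Suppose □q→q is valid. At any x set V(q)={w : Rxw}. Then □q holds at x, so q holds at x, i.e. Rxx.

Definable; □q → q defines it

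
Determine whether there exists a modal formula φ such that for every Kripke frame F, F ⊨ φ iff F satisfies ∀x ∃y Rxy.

Definable; □q → ◇q defines it

This is a Sahlqvist condition; the D axiom □q → ◇q defines it.
Suppose □q→◇q is valid. At any x set V(q)=W. Then □q at x, so ◇q at x, so x has a successor.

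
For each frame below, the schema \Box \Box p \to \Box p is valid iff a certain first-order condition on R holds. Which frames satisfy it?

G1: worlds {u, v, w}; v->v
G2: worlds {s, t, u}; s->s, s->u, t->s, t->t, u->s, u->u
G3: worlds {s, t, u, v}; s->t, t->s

G1, G2

Frame correspondent (Sahlqvist): \forall x \forall y (Rxy \to \exists z (Rxz \wedge Rzy)) — i.e. density.
G1: holds.
G2: holds.
G3: fails — Rts but no z with Rtz and Rzs.
Valid on: G1, G2.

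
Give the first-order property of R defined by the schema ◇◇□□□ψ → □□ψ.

∀x ∀y ∀z ((xR²y ∧ xR²z) → ∃w (yR³w ∧ z = w))

This is a Sahlqvist (Geach-type) schema ◇^2□^3ψ → □^2◇^0ψ.
Minimal-valuation argument: fix x; take any y with xR^2y and any z with xR^2z. Set V(ψ) to the set of worlds R-reachable from y in exactly 3 steps. Then □^3ψ holds at y, so the antecedent holds at x; validity forces ◇^0ψ at z, giving a w with zR^0w and yR^3w.
First-order correspondent: ∀x ∀y ∀z ((xR²y ∧ xR²z) → ∃w (yR³w ∧ z = w)).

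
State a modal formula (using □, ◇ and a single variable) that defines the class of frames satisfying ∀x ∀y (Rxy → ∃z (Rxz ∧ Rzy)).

This is density; the standard corresponding axiom is C4: □□ψ → □ψ.

□□ψ → □ψ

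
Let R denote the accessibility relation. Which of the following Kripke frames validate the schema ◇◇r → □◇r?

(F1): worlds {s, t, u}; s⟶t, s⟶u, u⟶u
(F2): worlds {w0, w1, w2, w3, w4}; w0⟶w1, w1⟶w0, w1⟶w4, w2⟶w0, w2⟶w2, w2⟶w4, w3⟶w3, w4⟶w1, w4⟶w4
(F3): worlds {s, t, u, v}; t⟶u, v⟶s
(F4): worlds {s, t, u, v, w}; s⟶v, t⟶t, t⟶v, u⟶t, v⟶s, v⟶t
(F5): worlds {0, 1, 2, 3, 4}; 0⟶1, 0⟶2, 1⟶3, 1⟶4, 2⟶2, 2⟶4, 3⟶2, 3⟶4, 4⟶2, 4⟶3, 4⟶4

This is the axiom for a generalized confluence (Geach) condition; its first-order frame correspondent is ∀x ∀y ∀z ((xR²y ∧ xRz) → ∃w (y = w ∧ zRw)).
(F1): fails — sR²u, sRt but no w with u=w and tRw.
(F2): fails — w1R²w4, w1Rw0 but no w with w4=w and w0Rw.
(F3): condition met.
(F4): fails — tR²s, tRt but no w* with s=w* and tRw*.
(F5): fails — 0R²2, 0R1 but no w with 2=w and 1Rw.

(F3)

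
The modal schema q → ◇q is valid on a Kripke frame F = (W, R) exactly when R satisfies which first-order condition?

reflexivity

This is frame-equivalent to □q → q (substitute ¬q for q and contrapose).
Suppose □q→q is valid. At any x set V(q)={w : Rxw}. Then □q holds at x, so q holds at x, i.e. Rxx.
Conversely, any frame satisfying ∀x Rxx validates the schema.
Frame condition: ∀x Rxx.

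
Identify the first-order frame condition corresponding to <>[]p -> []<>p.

Suppose ◇□p→□◇p is valid. Take Rxy, Rxz and set V(p)={w : Ryw}. Then □p at y so ◇□p at x, so □◇p at x, so ◇p at z, giving w with Rzw and Ryw.

convergence: forall x forall y forall z (Rxy & Rxz -> exists w (Ryw & Rzw))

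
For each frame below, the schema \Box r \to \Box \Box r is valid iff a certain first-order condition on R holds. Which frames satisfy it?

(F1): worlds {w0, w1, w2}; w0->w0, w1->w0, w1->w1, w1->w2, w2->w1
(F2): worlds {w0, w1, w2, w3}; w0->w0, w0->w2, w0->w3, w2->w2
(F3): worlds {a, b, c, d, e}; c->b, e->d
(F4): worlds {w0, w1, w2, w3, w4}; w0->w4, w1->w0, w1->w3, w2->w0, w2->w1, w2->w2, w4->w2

Frame correspondent (Sahlqvist): \forall x \forall y \forall z (Rxy \wedge Ryz \to Rxz) — i.e. transitivity.
(F1): fails — Rw2w1 and Rw1w2 but not Rw2w2.
(F2): condition met.
(F3): condition met.
(F4): fails — Rw1w0 and Rw0w4 but not Rw1w4.

(F2), (F3)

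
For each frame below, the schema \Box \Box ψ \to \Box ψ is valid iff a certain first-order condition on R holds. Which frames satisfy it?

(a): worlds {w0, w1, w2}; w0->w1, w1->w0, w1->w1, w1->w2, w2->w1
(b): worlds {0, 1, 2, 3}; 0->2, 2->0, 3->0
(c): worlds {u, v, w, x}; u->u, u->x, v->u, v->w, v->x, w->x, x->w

(a)

The schema corresponds to density: \forall x \forall y (Rxy \to \exists z (Rxz \wedge Rzy)).
(a): ✓.
(b): fails — R20 but no z with R2z and Rz0.
(c): fails — Rxw but no z with Rxz and Rzw.
Valid on: (a).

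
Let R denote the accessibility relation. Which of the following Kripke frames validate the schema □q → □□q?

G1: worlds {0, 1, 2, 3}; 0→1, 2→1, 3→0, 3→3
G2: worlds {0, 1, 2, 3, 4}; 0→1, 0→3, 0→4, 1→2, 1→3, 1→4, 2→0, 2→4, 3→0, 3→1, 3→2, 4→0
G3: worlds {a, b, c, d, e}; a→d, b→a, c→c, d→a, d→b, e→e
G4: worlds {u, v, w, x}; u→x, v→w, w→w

G4

This is the axiom for transitivity; its first-order frame correspondent is ∀x ∀y ∀z (Rxy ∧ Ryz → Rxz).
G1: fails — R30 and R01 but not R31.
G2: fails — R32 and R24 but not R34.
G3: fails — Rba and Rad but not Rbd.
G4: ✓.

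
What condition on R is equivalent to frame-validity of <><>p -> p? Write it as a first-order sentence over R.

This is a Sahlqvist (Geach-type) schema ◇^2□^0p → □^0◇^0p.
Minimal-valuation argument: fix x; take any y with xR^2y and any z with xR^0z. Set V(p) to the set of worlds R-reachable from y in exactly 0 steps. Then □^0p holds at y, so the antecedent holds at x; validity forces ◇^0p at z, giving a w with zR^0w and yR^0w.
First-order correspondent: forall x forall y (x R^2 y -> exists w (y = w & x = w)).

forall x forall y (x R^2 y -> exists w (y = w & x = w))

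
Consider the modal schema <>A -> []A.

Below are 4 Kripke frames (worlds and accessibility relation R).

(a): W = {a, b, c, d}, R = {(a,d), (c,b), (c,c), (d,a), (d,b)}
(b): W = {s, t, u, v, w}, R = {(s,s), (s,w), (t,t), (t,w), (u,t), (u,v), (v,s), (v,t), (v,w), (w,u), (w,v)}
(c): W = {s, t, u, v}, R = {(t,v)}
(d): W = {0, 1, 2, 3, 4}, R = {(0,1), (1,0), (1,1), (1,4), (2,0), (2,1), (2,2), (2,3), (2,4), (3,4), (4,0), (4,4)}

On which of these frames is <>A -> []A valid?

(c)

Frame correspondent (Sahlqvist): forall x forall y forall z (Rxy & Rxz -> y = z) — i.e. partial functionality.
(a): fails — c sees both b and c.
(b): fails — s sees both s and w.
(c): condition met.
(d): fails — 1 sees both 0 and 1.
Valid on: (c).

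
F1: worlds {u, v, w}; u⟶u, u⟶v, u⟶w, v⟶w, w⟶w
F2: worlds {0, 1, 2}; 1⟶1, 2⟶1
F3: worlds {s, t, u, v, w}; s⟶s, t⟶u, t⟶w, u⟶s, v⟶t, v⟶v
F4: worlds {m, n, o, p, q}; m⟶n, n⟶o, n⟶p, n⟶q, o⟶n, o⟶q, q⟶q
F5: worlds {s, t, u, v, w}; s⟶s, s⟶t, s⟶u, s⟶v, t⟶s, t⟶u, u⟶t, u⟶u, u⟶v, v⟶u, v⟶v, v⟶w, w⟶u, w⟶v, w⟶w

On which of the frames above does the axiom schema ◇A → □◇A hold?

This is the axiom for the Euclidean property; its first-order frame correspondent is ∀x ∀y ∀z (Rxy ∧ Rxz → Ryz).
F1: fails — Ruv and Ruv but not Rvv.
F2: ✓.
F3: fails — Rtw and Rtw but not Rww.
F4: fails — Rmn and Rmn but not Rnn.
F5: fails — Rsv and Rss but not Rvs.

F2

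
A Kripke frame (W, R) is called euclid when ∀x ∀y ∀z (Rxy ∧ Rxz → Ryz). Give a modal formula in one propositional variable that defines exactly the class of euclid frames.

◇r → □◇r

A defining formula is ◇r → □◇r (the 5 axiom).
Suppose ◇r→□◇r is valid. Take Rxy, Rxz and set V(r)={y}. Then ◇r at x, so □◇r at x, so ◇r at z, so some w with Rzw has r; w=y, i.e. Rzy. By symmetry of the argument, Ryz.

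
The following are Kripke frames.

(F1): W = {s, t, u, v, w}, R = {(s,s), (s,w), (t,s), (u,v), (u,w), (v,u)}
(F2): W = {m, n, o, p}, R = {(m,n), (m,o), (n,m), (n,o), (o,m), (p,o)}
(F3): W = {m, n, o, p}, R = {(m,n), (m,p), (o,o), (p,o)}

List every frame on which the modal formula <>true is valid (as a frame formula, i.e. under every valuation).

(F2)

The schema corresponds to seriality: forall x exists y Rxy.
(F1): fails — world w has no successor.
(F2): holds.
(F3): fails — world n has no successor.
Valid on: (F2).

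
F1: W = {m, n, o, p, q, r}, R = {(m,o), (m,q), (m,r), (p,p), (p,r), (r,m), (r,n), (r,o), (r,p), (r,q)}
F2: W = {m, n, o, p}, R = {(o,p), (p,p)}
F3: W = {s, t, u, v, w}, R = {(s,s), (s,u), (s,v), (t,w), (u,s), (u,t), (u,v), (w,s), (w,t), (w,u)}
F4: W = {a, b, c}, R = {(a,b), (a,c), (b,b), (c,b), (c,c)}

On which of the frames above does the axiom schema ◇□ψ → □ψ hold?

F2

The schema corresponds to a generalized confluence (Geach) condition: ∀x ∀y ∀z ((xRy ∧ xRz) → ∃w (yRw ∧ z = w)).
F1: fails — mRo, mRo but no w with oRw and o=w.
F2: satisfies the condition.
F3: fails — sRu, sRu but no w* with uRw* and u=w*.
F4: fails — aRb, aRc but no w with bRw and c=w.
Valid on: F2.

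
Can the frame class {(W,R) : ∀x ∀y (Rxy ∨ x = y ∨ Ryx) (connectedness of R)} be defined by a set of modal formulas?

No — not modally definable

Modal frame validity is preserved under disjoint unions.
Take 2 disjoint single-world reflexive frames: each is trivially connected, but their disjoint union has 2 worlds with no edge between distinct components, so it is not connected.
So no modal formula (or set of formulas) defines exactly the connected frames.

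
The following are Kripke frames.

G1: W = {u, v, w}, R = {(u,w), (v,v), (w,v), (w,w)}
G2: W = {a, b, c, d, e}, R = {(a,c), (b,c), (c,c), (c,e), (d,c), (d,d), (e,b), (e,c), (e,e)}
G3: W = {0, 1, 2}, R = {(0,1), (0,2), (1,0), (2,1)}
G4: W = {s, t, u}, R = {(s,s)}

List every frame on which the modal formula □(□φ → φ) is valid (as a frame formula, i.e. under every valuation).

G1, G4

This is the axiom for shift-reflexivity; its first-order frame correspondent is ∀x ∀y (Rxy → Ryy).
G1: satisfies the condition.
G2: fails — Reb but not Rbb.
G3: fails — R01 but not R11.
G4: satisfies the condition.
Valid on: G1, G4.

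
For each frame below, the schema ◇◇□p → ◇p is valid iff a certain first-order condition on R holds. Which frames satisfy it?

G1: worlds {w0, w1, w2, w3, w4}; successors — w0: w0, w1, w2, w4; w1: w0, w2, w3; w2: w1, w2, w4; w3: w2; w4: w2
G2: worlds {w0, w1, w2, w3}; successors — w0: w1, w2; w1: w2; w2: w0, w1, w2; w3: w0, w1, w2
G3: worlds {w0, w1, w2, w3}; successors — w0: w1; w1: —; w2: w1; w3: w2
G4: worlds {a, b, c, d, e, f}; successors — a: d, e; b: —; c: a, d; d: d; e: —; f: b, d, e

G1, G2

The schema corresponds to a generalized confluence (Geach) condition: ∀x ∀y (xR²y → ∃w (yRw ∧ xRw)).
G1: satisfies the condition.
G2: satisfies the condition.
G3: fails — w3R²w1 but no w with w1Rw and w3Rw.
G4: fails — cR²e but no w with eRw and cRw.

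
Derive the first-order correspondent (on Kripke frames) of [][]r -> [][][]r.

forall x forall z (x R^3 z -> exists w (x R^2 w & z = w))

This is a Sahlqvist (Geach-type) schema ◇^0□^2r → □^3◇^0r.
First-order correspondent: forall x forall z (x R^3 z -> exists w (x R^2 w & z = w)).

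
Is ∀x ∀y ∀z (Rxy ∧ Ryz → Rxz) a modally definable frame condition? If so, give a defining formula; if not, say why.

Yes: it is transitivity, defined by the 4 schema □p → □□p.
Suppose □p→□□p is valid. Take Rxy, Ryz and set V(p)={w : Rxw}. Then □p at x, so □□p at x, so □p at y, so p at z, i.e. Rxz.

Yes, by □p → □□p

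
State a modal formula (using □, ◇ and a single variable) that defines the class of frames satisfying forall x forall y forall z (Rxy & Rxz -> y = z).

◇s → □s

A defining formula is ◇s → □s (the CD axiom).
Suppose ◇s→□s is valid. Take Rxy, Rxz and set V(s)={y}. Then ◇s at x, so □s at x, so s at z, i.e. z=y.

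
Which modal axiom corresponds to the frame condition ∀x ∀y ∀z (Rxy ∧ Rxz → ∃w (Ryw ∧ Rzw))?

◇□q → □◇q

A defining formula is ◇□q → □◇q (the .2 axiom).
Suppose ◇□q→□◇q is valid. Take Rxy, Rxz and set V(q)={w : Ryw}. Then □q at y so ◇□q at x, so □◇q at x, so ◇q at z, giving w with Rzw and Ryw.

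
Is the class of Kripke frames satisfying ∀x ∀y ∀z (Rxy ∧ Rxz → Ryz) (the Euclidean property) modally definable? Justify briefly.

Definable; ◇r → □◇r defines it

This is a Sahlqvist condition; the 5 axiom ◇r → □◇r defines it.
Suppose ◇r→□◇r is valid. Take Rxy, Rxz and set V(r)={y}. Then ◇r at x, so □◇r at x, so ◇r at z, so some w with Rzw has r; w=y, i.e. Rzy. By symmetry of the argument, Ryz.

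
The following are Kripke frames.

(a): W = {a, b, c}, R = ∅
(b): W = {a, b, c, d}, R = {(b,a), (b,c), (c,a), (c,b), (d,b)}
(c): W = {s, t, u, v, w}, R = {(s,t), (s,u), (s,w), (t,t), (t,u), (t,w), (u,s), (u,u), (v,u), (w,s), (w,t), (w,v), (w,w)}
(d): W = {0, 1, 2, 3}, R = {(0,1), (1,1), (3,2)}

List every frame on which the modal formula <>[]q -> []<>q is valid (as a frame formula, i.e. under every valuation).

(a)

This is the axiom for convergence; its first-order frame correspondent is forall x forall y forall z (Rxy & Rxz -> exists w (Ryw & Rzw)).
(a): ✓.
(b): fails — Rbc and Rba but c and a have no common successor.
(c): fails — Rww and Rwv but w and v have no common successor.
(d): fails — R32 and R32 but 2 and 2 have no common successor.
Valid on: (a).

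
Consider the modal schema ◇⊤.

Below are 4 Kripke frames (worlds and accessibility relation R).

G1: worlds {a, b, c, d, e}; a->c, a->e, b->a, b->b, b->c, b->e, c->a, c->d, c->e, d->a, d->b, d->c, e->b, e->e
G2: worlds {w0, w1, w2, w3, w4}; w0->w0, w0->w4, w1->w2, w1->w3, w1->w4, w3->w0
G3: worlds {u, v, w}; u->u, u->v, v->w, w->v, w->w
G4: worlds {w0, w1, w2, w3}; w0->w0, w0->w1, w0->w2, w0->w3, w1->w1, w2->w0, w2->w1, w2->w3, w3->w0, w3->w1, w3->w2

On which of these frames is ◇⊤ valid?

G1, G3, G4

The schema corresponds to seriality: ∀x ∃y Rxy.
G1: satisfies the condition.
G2: fails — world w2 has no successor.
G3: satisfies the condition.
G4: satisfies the condition.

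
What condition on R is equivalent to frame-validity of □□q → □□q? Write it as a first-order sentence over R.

This is a Sahlqvist (Geach-type) schema ◇^0□^2q → □^2◇^0q.
Minimal-valuation argument: fix x; take any y with xR^0y and any z with xR^2z. Set V(q) to the set of worlds R-reachable from y in exactly 2 steps. Then □^2q holds at y, so the antecedent holds at x; validity forces ◇^0q at z, giving a w with zR^0w and yR^2w.
First-order correspondent: ∀x ∀z (xR²z → ∃w (xR²w ∧ z = w)).

∀x ∀z (xR²z → ∃w (xR²w ∧ z = w))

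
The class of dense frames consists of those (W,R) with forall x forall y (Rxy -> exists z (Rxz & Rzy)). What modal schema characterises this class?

□□s → □s

This is density; the standard corresponding axiom is C4: □□s → □s.
Suppose □□s→□s is valid. Take Rxy and set V(s)={w : xR²w}. Then □□s at x, so □s at x, so s at y, i.e. ∃z(Rxz∧Rzy).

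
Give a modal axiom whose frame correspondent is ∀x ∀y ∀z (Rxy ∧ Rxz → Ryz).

◇s → □◇s

This is the Euclidean property; the standard corresponding axiom is 5: ◇s → □◇s.
Suppose ◇s→□◇s is valid. Take Rxy, Rxz and set V(s)={y}. Then ◇s at x, so □◇s at x, so ◇s at z, so some w with Rzw has s; w=y, i.e. Rzy. By symmetry of the argument, Ryz.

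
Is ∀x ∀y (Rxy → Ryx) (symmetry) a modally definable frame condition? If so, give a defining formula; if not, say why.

The condition is symmetry. A defining modal formula is q → □◇q.

Yes — defined by q → □◇q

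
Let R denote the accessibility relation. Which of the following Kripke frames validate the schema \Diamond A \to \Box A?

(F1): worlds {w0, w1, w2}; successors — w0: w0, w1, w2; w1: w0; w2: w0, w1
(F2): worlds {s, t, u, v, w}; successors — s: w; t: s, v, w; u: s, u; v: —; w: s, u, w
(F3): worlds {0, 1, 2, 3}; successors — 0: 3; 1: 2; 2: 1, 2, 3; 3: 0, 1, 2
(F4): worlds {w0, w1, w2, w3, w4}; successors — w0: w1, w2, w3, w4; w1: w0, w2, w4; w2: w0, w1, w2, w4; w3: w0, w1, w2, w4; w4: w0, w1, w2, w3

Frame correspondent (Sahlqvist): \forall x \forall y \forall z (Rxy \wedge Rxz \to y = z) — i.e. partial functionality.
(F1): fails — w0 sees both w0 and w1.
(F2): fails — t sees both s and v.
(F3): fails — 2 sees both 1 and 2.
(F4): fails — w0 sees both w1 and w2.
Valid on no frame.

none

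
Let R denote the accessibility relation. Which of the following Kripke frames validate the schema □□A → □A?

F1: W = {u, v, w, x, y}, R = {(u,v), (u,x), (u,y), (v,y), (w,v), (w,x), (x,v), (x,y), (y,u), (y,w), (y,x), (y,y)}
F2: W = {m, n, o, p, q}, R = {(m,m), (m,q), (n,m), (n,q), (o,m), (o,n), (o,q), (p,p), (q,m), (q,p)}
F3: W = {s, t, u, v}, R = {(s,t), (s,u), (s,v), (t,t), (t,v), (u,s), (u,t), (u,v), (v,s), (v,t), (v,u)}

F3

This is the axiom for density; its first-order frame correspondent is ∀x ∀y (Rxy → ∃z (Rxz ∧ Rzy)).
F1: fails — Rwx but no z with Rwz and Rzx.
F2: fails — Ron but no z with Roz and Rzn.
F3: satisfies the condition.
Valid on: F3.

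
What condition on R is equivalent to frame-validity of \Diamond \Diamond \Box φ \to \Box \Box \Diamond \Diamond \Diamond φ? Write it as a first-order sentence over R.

This is a Sahlqvist (Geach-type) schema ◇^2□^1φ → □^2◇^3φ.
First-order correspondent: \forall x \forall y \forall z ((x R^2 y \wedge x R^2 z) \to \exists w (yRw \wedge z R^3 w)).

\forall x \forall y \forall z ((x R^2 y \wedge x R^2 z) \to \exists w (yRw \wedge z R^3 w))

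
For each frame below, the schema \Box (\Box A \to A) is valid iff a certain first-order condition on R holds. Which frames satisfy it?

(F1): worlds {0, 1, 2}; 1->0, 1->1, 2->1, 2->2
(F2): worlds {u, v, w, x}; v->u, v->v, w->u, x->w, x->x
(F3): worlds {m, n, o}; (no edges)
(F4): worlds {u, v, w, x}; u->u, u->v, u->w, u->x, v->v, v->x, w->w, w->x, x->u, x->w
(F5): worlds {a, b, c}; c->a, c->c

This is the axiom for shift-reflexivity; its first-order frame correspondent is \forall x \forall y (Rxy \to Ryy).
(F1): fails — R10 but not R00.
(F2): fails — Rxw but not Rww.
(F3): satisfies the condition.
(F4): fails — Rwx but not Rxx.
(F5): fails — Rca but not Raa.
Valid on: (F3).

(F3)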